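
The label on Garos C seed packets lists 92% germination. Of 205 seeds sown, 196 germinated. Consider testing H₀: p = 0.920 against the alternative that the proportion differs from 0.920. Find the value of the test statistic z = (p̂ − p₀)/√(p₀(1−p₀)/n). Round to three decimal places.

p̂ = 196/205 ≈ 0.95610.
SE = √(p₀(1−p₀)/n) = √(0.0736/205) = 0.01895.
z = (0.95610 − 0.92)/0.01895 = 0.03610/0.01895 = 1.905.

z = 1.905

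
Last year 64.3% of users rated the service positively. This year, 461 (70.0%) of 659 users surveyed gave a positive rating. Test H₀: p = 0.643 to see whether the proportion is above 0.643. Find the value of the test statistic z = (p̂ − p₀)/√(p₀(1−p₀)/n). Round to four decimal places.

p̂ = 461/659 = 0.6995448.
Under H₀, SE = √(0.643·0.357/659) = √(0.000348332) = 0.0186637.
z = (0.6995448 − 0.643)/0.0186637 = 0.0565448/0.0186637 = 3.0297.

z = 3.0297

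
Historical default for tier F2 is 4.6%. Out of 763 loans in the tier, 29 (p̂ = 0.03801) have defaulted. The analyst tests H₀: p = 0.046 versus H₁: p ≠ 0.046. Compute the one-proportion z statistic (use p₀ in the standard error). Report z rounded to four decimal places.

z = -1.0538

p̂ = 29/763 ≈ 0.038008.
Under H₀, SE = √(0.046·0.954/763) = √(5.75151e-05) = 0.007584.
z = (0.038008 − 0.046)/0.007584 = -0.007992/0.007584 = -1.0538.
Two-sided p-value ≈ 2·Φ(−1.054) = 0.2920.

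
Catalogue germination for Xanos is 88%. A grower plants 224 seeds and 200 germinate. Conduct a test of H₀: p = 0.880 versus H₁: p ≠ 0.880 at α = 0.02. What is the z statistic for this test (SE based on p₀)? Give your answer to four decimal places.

p̂ = 200/224 ≈ 0.892857.
Under H₀, SE = √(0.88·0.12/224) = √(0.000471429) = 0.021712.
z = (0.892857 − 0.88)/0.021712 = 0.012857/0.021712 = 0.5922.
p-value = 2·P(Z > 0.592) ≈ 0.5537; since p > α = 0.02, fail to reject H₀.

z = 0.5922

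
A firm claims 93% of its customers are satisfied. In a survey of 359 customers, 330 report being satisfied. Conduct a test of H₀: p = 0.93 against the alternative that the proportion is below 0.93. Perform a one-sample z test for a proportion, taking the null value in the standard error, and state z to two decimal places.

p̂ = 330/359 ≈ 0.9192.
Under H₀, SE = √(0.93·0.07/359) = √(0.000181337) = 0.0135.
z = (0.9192 − 0.93)/0.0135 = -0.0108/0.0135 = -0.80.
p-value = P(Z < -0.801) ≈ 0.2117.

z = -0.80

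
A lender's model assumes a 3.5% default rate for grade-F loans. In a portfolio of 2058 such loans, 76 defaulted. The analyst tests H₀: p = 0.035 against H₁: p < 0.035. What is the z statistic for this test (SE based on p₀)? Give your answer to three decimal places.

z = 0.476

p̂ = 76/2058 ≈ 0.036929.
SE = √(p₀(1−p₀)/n) = √(0.033775/2058) = 0.004051.
z = (0.036929 − 0.035)/0.004051 = 0.001929/0.004051 = 0.476.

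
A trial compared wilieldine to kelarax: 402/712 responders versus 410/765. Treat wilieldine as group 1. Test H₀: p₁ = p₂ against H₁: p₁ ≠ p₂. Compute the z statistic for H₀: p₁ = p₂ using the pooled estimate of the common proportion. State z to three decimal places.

z = 1.106

p̂₁ = 402/712 = 0.56461, p̂₂ = 410/765 = 0.53595.
Pooled p̂ = (402+410)/(712+765) = 812/1477 = 0.54976.
SE = √(0.247524 × 0.00271168) = 0.02591.
z = (0.56461 − 0.53595)/0.02591 = 0.02866/0.02591 = 1.106.
p-value = 2·P(Z > 1.106) ≈ 0.2686.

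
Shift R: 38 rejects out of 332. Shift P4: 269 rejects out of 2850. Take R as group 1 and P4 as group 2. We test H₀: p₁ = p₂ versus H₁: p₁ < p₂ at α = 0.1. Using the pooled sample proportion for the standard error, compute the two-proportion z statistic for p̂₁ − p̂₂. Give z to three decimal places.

z = 1.172

p̂₁ = 38/332 = 0.11446, p̂₂ = 269/2850 = 0.09439.
Pooled p̂ = (38+269)/(332+2850) = 307/3182 = 0.09648.
SE = √(p̂(1−p̂)(1/n₁+1/n₂)) = √(0.09648·0.90352·0.00336293) = √(0.000293152) = 0.01712.
z = (0.11446 − 0.09439)/0.01712 = 0.02007/0.01712 = 1.172.
p-value = P(Z < 1.172) ≈ 0.8795, so at α = 0.1 we fail to reject H₀.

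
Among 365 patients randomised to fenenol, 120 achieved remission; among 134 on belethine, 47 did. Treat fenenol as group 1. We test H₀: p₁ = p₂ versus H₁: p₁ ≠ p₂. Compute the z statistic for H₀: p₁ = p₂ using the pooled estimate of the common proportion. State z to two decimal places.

z = -0.46

p̂₁ = 120/365 ≈ 0.3288, p̂₂ = 47/134 ≈ 0.3507.
Pooled p̂ = (120+47)/(365+134) = 167/499 = 0.3347.
SE = √(p̂(1−p̂)(1/n₁+1/n₂)) = √(0.3347·0.6653·0.0102024) = √(0.00227173) = 0.0477.
z = (0.3288 − 0.3507)/0.0477 = -0.0219/0.0477 = -0.46.
p-value = 2·P(Z > 0.461) ≈ 0.6447.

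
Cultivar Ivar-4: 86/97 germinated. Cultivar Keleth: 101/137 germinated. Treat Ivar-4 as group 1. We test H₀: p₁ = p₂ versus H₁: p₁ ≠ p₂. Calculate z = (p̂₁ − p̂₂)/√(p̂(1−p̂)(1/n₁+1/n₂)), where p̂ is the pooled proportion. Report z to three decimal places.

p̂₁ = 86/97 ≈ 0.88660, p̂₂ = 101/137 ≈ 0.73723.
Pooled p̂ = (86+101)/(97+137) = 187/234 = 0.79915.
SE = √(p̂(1−p̂)(1/n₁+1/n₂)) = √(0.79915·0.20085·0.0176085) = √(0.00282638) = 0.05316.
z = (0.88660 − 0.73723)/0.05316 = 0.14937/0.05316 = 2.810.

z = 2.810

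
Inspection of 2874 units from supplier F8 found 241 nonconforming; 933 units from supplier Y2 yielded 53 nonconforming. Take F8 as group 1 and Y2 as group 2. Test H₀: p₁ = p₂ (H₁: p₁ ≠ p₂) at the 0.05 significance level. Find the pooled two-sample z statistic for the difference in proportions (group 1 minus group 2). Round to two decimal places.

z = 2.69

p̂₁ = 241/2874 ≈ 0.08386, p̂₂ = 53/933 ≈ 0.05681.
Pooled p̂ = (241+53)/(2874+933) = 294/3807 = 0.07723.
SE = √(0.0712623 × 0.00141976) = 0.01006.
z = (0.08386 − 0.05681)/0.01006 = 0.02705/0.01006 = 2.69.
p-value = 2·P(Z > 2.689) ≈ 0.0072. With α = 0.05, reject H₀.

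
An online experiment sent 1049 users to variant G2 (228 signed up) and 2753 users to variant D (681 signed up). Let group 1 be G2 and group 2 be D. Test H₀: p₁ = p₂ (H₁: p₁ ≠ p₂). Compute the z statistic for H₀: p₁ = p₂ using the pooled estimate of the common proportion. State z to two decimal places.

p̂₁ = 228/1049 ≈ 0.2173, p̂₂ = 681/2753 ≈ 0.2474.
Pooled p̂ = (228+681)/(1049+2753) = 909/3802 = 0.2391.
SE = √(0.181923 × 0.00131653) = 0.0155.
z = (0.2173 − 0.2474)/0.0155 = -0.0301/0.0155 = -1.94.
Two-sided p-value ≈ 2·Φ(−1.940) = 0.0524.

z = -1.94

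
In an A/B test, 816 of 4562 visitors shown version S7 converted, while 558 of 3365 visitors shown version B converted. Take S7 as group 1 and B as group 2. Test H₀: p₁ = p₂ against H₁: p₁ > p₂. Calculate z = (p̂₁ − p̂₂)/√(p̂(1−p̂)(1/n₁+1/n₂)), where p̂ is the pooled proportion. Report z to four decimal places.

z = 1.5165

p̂₁ = 816/4562 ≈ 0.1788689, p̂₂ = 558/3365 ≈ 0.1658247.
Pooled p̂ = (816+558)/(4562+3365) = 1374/7927 = 0.1733317.
SE = √(p̂(1−p̂)(1/n₁+1/n₂)) = √(0.1733317·0.8266683·0.000516379) = √(7.39908e-05) = 0.0086018.
z = (0.1788689 − 0.1658247)/0.0086018 = 0.0130442/0.0086018 = 1.5165.
p-value = P(Z > 1.516) ≈ 0.0647.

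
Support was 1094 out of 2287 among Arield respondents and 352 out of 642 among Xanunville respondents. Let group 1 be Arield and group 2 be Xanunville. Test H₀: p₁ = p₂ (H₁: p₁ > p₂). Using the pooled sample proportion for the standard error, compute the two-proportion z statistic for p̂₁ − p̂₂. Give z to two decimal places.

p̂₁ = 1094/2287 = 0.4784, p̂₂ = 352/642 = 0.5483.
Pooled p̂ = (1094+352)/(2287+642) = 1446/2929 = 0.4937.
SE = √(0.24996 × 0.00199489) = 0.0223.
z = (0.4784 − 0.5483)/0.0223 = -0.0699/0.0223 = -3.13.
p-value = P(Z > -3.132) ≈ 0.9991.

z = -3.13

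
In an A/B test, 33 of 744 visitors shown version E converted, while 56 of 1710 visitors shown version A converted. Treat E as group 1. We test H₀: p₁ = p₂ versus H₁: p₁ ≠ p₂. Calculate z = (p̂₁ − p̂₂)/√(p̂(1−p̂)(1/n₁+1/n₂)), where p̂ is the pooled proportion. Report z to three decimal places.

z = 1.414

p̂₁ = 33/744 = 0.0443548, p̂₂ = 56/1710 = 0.0327485.
Pooled p̂ = (33+56)/(744+1710) = 89/2454 = 0.0362673.
SE = √(0.034952 × 0.00192888) = 0.0082109.
z = (0.0443548 − 0.0327485)/0.0082109 = 0.0116063/0.0082109 = 1.414.
Two-sided p-value ≈ 2·Φ(−1.414) = 0.1575.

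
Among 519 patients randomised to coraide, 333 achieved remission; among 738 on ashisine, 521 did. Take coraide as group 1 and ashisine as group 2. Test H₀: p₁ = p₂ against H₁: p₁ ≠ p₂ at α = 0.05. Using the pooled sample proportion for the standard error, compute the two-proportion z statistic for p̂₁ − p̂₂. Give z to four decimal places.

p̂₁ = 333/519 ≈ 0.641618, p̂₂ = 521/738 ≈ 0.705962.
Pooled p̂ = (333+521)/(519+738) = 854/1257 = 0.679395.
SE = √(0.217817 × 0.0032818) = 0.026736.
z = (0.641618 − 0.705962)/0.026736 = -0.064344/0.026736 = -2.4066.
Two-sided p-value ≈ 2·Φ(−2.407) = 0.0161, so at α = 0.05 we reject H₀.

z = -2.4066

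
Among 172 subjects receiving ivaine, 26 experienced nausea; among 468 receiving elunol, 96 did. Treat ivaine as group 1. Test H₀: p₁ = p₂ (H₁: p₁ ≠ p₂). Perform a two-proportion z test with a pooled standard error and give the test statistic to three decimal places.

z = -1.541

p̂₁ = 26/172 ≈ 0.15116, p̂₂ = 96/468 ≈ 0.20513.
Pooled p̂ = (26+96)/(172+468) = 122/640 = 0.19062.
SE = √(0.154287 × 0.00795071) = 0.03502.
z = (0.15116 − 0.20513)/0.03502 = -0.05397/0.03502 = -1.541.
p-value = 2·P(Z > 1.541) ≈ 0.1234.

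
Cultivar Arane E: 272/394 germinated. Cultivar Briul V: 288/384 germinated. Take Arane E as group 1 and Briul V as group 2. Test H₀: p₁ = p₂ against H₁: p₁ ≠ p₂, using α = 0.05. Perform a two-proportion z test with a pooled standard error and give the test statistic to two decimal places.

z = -1.85

p̂₁ = 272/394 = 0.6904, p̂₂ = 288/384 = 0.7500.
Pooled p̂ = (272+288)/(394+384) = 560/778 = 0.7198.
SE = √(p̂(1−p̂)(1/n₁+1/n₂)) = √(0.7198·0.2802·0.00514224) = √(0.00103714) = 0.0322.
z = (0.6904 − 0.7500)/0.0322 = -0.0596/0.0322 = -1.85.
p-value = 2·P(Z > 1.852) ≈ 0.0640; since p > α = 0.05, fail to reject H₀.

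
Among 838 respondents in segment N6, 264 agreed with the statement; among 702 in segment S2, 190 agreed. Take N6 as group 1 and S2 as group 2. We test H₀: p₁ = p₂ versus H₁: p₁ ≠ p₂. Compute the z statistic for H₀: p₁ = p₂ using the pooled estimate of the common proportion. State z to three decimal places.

p̂₁ = 264/838 = 0.31504, p̂₂ = 190/702 = 0.27066.
Pooled p̂ = (264+190)/(838+702) = 454/1540 = 0.29481.
SE = √(0.207895 × 0.00261782) = 0.02333.
z = (0.31504 − 0.27066)/0.02333 = 0.04438/0.02333 = 1.902.

z = 1.902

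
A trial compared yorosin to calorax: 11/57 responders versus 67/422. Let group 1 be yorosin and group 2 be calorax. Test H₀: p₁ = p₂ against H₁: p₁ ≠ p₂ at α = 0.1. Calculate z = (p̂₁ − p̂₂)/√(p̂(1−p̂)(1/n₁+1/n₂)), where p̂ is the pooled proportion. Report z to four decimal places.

p̂₁ = 11/57 = 0.192982, p̂₂ = 67/422 = 0.158768.
Pooled p̂ = (11+67)/(57+422) = 78/479 = 0.162839.
SE = √(p̂(1−p̂)(1/n₁+1/n₂)) = √(0.162839·0.837161·0.0199135) = √(0.00271466) = 0.052102.
z = (0.192982 − 0.158768)/0.052102 = 0.034214/0.052102 = 0.6567.
p-value = 2·P(Z > 0.657) ≈ 0.5114; since p > α = 0.1, fail to reject H₀.

z = 0.6567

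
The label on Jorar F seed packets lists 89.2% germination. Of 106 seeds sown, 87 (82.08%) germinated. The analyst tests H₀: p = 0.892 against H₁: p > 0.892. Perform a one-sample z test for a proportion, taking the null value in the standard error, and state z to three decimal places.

p̂ = 87/106 ≈ 0.82075.
Under H₀, SE = √(0.892·0.108/106) = √(0.00090883) = 0.03015.
z = (0.82075 − 0.892)/0.03015 = -0.07125/0.03015 = -2.363.

z = -2.363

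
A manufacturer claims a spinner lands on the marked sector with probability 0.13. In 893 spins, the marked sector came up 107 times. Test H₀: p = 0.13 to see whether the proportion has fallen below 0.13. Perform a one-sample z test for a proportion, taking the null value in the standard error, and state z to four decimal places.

p̂ = 107/893 ≈ 0.119821.
SE = √(p₀(1−p₀)/n) = √(0.1131/893) = 0.011254.
z = (0.119821 − 0.13)/0.011254 = -0.010179/0.011254 = -0.9045.

z = -0.9045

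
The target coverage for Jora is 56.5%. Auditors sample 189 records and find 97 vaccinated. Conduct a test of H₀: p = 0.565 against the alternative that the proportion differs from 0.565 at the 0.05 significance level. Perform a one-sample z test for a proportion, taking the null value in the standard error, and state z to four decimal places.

p̂ = 97/189 = 0.513228.
Under H₀, SE = √(0.565·0.435/189) = √(0.0013004) = 0.036061.
z = (0.513228 − 0.565)/0.036061 = -0.051772/0.036061 = -1.4357.
Two-sided p-value ≈ 2·Φ(−1.436) = 0.1511, so at α = 0.05 we fail to reject H₀.

z = -1.4357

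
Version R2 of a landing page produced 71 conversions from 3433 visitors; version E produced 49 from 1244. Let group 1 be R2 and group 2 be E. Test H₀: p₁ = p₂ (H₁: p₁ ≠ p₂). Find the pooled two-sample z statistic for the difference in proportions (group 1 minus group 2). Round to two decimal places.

z = -3.58

p̂₁ = 71/3433 ≈ 0.02068, p̂₂ = 49/1244 ≈ 0.03939.
Pooled p̂ = (71+49)/(3433+1244) = 120/4677 = 0.02566.
SE = √(0.0249992 × 0.00109515) = 0.00523.
z = (0.02068 − 0.03939)/0.00523 = -0.01871/0.00523 = -3.58.
p-value = 2·P(Z > 3.575) ≈ 0.0003.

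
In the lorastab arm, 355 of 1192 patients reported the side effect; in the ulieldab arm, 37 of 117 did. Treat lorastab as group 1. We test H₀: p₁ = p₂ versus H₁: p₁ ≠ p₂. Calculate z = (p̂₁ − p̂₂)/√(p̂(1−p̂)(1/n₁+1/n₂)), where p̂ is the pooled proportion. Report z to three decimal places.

p̂₁ = 355/1192 ≈ 0.29782, p̂₂ = 37/117 ≈ 0.31624.
Pooled p̂ = (355+37)/(1192+117) = 392/1309 = 0.29947.
SE = √(p̂(1−p̂)(1/n₁+1/n₂)) = √(0.29947·0.70053·0.00938593) = √(0.00196904) = 0.04437.
z = (0.29782 − 0.31624)/0.04437 = -0.01842/0.04437 = -0.415.

z = -0.415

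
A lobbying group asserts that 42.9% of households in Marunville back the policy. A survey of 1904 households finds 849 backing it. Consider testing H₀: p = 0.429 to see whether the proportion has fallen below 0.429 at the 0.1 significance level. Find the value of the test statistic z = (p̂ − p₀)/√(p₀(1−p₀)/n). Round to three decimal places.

p̂ = 849/1904 = 0.44590.
Standard error under H₀: √(0.429×0.571/1904) = 0.01134.
z = (0.44590 − 0.429)/0.01134 = 0.01690/0.01134 = 1.490.
p-value = P(Z < 1.490) ≈ 0.9319; since p > α = 0.1, fail to reject H₀.

z = 1.490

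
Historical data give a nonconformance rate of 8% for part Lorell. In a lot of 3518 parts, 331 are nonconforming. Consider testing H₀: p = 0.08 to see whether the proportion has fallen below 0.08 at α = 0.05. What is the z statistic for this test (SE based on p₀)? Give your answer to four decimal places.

z = 3.0800

p̂ = 331/3518 = 0.094088.
SE = √(p₀(1−p₀)/n) = √(0.0736/3518) = 0.004574.
z = (0.094088 − 0.08)/0.004574 = 0.014088/0.004574 = 3.0800.
p-value = P(Z < 3.080) ≈ 0.9990, so at α = 0.05 we fail to reject H₀.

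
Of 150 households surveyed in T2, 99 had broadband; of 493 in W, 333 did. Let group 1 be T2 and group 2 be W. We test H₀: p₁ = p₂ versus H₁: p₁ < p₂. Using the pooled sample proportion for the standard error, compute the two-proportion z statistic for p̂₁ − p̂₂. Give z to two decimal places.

p̂₁ = 99/150 ≈ 0.6600, p̂₂ = 333/493 ≈ 0.6755.
Pooled p̂ = (99+333)/(150+493) = 432/643 = 0.6719.
SE = √(p̂(1−p̂)(1/n₁+1/n₂)) = √(0.6719·0.3281·0.00869506) = √(0.00191698) = 0.0438.
z = (0.6600 − 0.6755)/0.0438 = -0.0155/0.0438 = -0.35.
p-value = P(Z < -0.353) ≈ 0.3620.

z = -0.35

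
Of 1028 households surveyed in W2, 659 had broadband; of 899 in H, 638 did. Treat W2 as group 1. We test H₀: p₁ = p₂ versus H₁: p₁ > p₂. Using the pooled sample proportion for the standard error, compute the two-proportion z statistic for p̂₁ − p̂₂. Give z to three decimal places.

z = -3.204

p̂₁ = 659/1028 = 0.64105, p̂₂ = 638/899 = 0.70968.
Pooled p̂ = (659+638)/(1028+899) = 1297/1927 = 0.67307.
SE = √(p̂(1−p̂)(1/n₁+1/n₂)) = √(0.67307·0.32693·0.00208511) = √(0.000458824) = 0.02142.
z = (0.64105 − 0.70968)/0.02142 = -0.06863/0.02142 = -3.204.
p-value = P(Z > -3.204) ≈ 0.9993.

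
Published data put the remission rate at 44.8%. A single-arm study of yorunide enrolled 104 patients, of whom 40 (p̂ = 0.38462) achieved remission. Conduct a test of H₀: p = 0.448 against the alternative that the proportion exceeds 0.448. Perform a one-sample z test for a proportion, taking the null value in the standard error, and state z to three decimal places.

z = -1.300

p̂ = 40/104 = 0.38462.
Standard error under H₀: √(0.448×0.552/104) = 0.04876.
z = (0.38462 − 0.448)/0.04876 = -0.06338/0.04876 = -1.300.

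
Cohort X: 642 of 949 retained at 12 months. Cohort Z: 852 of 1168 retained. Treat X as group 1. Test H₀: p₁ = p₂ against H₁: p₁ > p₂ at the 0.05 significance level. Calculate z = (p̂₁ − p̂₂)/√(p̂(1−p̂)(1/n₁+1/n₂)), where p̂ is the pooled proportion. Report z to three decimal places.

p̂₁ = 642/949 ≈ 0.676502, p̂₂ = 852/1168 ≈ 0.729452.
Pooled p̂ = (642+852)/(949+1168) = 1494/2117 = 0.705716.
SE = √(0.207681 × 0.00190991) = 0.019916.
z = (0.676502 − 0.729452)/0.019916 = -0.052950/0.019916 = -2.659.
p-value = P(Z > -2.659) ≈ 0.9961, so at α = 0.05 we fail to reject H₀.

z = -2.659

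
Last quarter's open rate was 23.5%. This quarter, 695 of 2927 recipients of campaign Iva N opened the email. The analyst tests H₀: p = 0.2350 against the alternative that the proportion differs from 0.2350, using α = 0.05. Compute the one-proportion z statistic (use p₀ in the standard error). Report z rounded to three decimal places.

p̂ = 695/2927 = 0.237444.
SE = √(p₀(1−p₀)/n) = √(0.17977/2927) = 0.007837.
z = (0.237444 − 0.235)/0.007837 = 0.002444/0.007837 = 0.312.
Two-sided p-value ≈ 2·Φ(−0.312) = 0.7551; since p > α = 0.05, fail to reject H₀.

z = 0.312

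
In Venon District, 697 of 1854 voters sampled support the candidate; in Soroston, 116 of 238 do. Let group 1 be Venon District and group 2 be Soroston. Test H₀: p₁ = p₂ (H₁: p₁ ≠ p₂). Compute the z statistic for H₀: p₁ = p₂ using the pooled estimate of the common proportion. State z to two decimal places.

p̂₁ = 697/1854 = 0.3759, p̂₂ = 116/238 = 0.4874.
Pooled p̂ = (697+116)/(1854+238) = 813/2092 = 0.3886.
SE = √(p̂(1−p̂)(1/n₁+1/n₂)) = √(0.3886·0.6114·0.00474105) = √(0.00112645) = 0.0336.
z = (0.3759 − 0.4874)/0.0336 = -0.1115/0.0336 = -3.32.
Two-sided p-value ≈ 2·Φ(−3.321) = 0.0009.

z = -3.32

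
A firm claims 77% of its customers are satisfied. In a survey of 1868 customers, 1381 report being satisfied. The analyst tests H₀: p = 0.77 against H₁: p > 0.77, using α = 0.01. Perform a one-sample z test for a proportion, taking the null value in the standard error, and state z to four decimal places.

z = -3.1536

p̂ = 1381/1868 = 0.739293.
Standard error under H₀: √(0.77×0.23/1868) = 0.009737.
z = (0.739293 − 0.77)/0.009737 = -0.030707/0.009737 = -3.1536.
p-value = P(Z > -3.154) ≈ 0.9992. With α = 0.01, fail to reject H₀.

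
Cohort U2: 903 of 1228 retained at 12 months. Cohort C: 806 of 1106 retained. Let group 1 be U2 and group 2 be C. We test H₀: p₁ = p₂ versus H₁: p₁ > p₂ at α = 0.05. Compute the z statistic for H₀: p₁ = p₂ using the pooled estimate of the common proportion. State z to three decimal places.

z = 0.359

p̂₁ = 903/1228 ≈ 0.73534, p̂₂ = 806/1106 ≈ 0.72875.
Pooled p̂ = (903+806)/(1228+1106) = 1709/2334 = 0.73222.
SE = √(p̂(1−p̂)(1/n₁+1/n₂)) = √(0.73222·0.26778·0.00171849) = √(0.000336952) = 0.01836.
z = (0.73534 − 0.72875)/0.01836 = 0.00659/0.01836 = 0.359.
p-value = P(Z > 0.359) ≈ 0.3598. With α = 0.05, fail to reject H₀.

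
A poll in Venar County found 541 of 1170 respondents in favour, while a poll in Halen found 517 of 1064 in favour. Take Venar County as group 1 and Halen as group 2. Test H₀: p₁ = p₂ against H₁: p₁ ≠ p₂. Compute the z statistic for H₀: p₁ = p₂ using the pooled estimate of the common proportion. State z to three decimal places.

p̂₁ = 541/1170 ≈ 0.462393, p̂₂ = 517/1064 ≈ 0.485902.
Pooled p̂ = (541+517)/(1170+1064) = 1058/2234 = 0.473590.
SE = √(0.249303 × 0.00179455) = 0.021151.
z = (0.462393 − 0.485902)/0.021151 = -0.023509/0.021151 = -1.111.

z = -1.111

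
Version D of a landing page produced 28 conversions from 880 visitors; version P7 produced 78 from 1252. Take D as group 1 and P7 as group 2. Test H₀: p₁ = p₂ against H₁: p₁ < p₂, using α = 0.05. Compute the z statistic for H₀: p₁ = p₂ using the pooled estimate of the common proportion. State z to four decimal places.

p̂₁ = 28/880 = 0.0318182, p̂₂ = 78/1252 = 0.0623003.
Pooled p̂ = (28+78)/(880+1252) = 106/2132 = 0.0497186.
SE = √(p̂(1−p̂)(1/n₁+1/n₂)) = √(0.0497186·0.9502814·0.00193509) = √(9.14263e-05) = 0.0095617.
z = (0.0318182 − 0.0623003)/0.0095617 = -0.0304821/0.0095617 = -3.1879.
p-value = P(Z < -3.188) ≈ 0.0007, so at α = 0.05 we reject H₀.

z = -3.1879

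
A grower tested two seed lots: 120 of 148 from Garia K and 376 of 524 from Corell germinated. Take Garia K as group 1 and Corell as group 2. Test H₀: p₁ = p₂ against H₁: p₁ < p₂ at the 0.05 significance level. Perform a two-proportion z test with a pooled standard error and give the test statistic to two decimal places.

z = 2.28

p̂₁ = 120/148 ≈ 0.8108, p̂₂ = 376/524 ≈ 0.7176.
Pooled p̂ = (120+376)/(148+524) = 496/672 = 0.7381.
SE = √(0.193311 × 0.00866515) = 0.0409.
z = (0.8108 − 0.7176)/0.0409 = 0.0932/0.0409 = 2.28.
p-value = P(Z < 2.279) ≈ 0.9887, so at α = 0.05 we fail to reject H₀.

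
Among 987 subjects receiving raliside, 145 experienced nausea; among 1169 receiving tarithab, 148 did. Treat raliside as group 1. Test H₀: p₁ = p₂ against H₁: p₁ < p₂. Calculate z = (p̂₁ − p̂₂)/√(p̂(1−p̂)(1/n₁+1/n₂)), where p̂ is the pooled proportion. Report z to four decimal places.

z = 1.3708

p̂₁ = 145/987 ≈ 0.146910, p̂₂ = 148/1169 ≈ 0.126604.
Pooled p̂ = (145+148)/(987+1169) = 293/2156 = 0.135900.
SE = √(p̂(1−p̂)(1/n₁+1/n₂)) = √(0.135900·0.864100·0.0018686) = √(0.000219432) = 0.014813.
z = (0.146910 − 0.126604)/0.014813 = 0.020306/0.014813 = 1.3708.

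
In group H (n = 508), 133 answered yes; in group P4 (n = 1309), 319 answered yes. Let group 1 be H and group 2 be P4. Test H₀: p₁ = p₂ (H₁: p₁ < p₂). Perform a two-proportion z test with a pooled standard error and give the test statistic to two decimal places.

p̂₁ = 133/508 = 0.2618, p̂₂ = 319/1309 = 0.2437.
Pooled p̂ = (133+319)/(508+1309) = 452/1817 = 0.2488.
SE = √(p̂(1−p̂)(1/n₁+1/n₂)) = √(0.2488·0.7512·0.00273245) = √(0.000510638) = 0.0226.
z = (0.2618 − 0.2437)/0.0226 = 0.0181/0.0226 = 0.80.
p-value = P(Z < 0.802) ≈ 0.7886.

z = 0.80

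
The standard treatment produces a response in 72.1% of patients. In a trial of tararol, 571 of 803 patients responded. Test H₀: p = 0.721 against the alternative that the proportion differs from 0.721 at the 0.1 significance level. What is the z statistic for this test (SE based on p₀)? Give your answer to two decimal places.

z = -0.63

p̂ = 571/803 = 0.7111.
Standard error under H₀: √(0.721×0.279/803) = 0.0158.
z = (0.7111 − 0.721)/0.0158 = -0.0099/0.0158 = -0.63.
p-value = 2·P(Z > 0.627) ≈ 0.5310; since p > α = 0.1, fail to reject H₀.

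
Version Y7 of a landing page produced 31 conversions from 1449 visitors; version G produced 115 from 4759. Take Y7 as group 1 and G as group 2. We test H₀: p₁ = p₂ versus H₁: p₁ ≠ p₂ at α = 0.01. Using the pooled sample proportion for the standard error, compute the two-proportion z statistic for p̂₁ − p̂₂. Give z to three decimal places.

z = -0.609

p̂₁ = 31/1449 = 0.02139, p̂₂ = 115/4759 = 0.02416.
Pooled p̂ = (31+115)/(1449+4759) = 146/6208 = 0.02352.
SE = √(0.0229649 × 0.000900259) = 0.00455.
z = (0.02139 − 0.02416)/0.00455 = -0.00277/0.00455 = -0.609.
p-value = 2·P(Z > 0.609) ≈ 0.5423. With α = 0.01, fail to reject H₀.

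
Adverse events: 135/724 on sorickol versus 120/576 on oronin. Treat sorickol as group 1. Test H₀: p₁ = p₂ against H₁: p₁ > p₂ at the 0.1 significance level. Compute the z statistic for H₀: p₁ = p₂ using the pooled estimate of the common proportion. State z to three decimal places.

z = -0.986

p̂₁ = 135/724 = 0.18646, p̂₂ = 120/576 = 0.20833.
Pooled p̂ = (135+120)/(724+576) = 255/1300 = 0.19615.
SE = √(p̂(1−p̂)(1/n₁+1/n₂)) = √(0.19615·0.80385·0.00311733) = √(0.000491532) = 0.02217.
z = (0.18646 − 0.20833)/0.02217 = -0.02187/0.02217 = -0.986.
p-value = P(Z > -0.986) ≈ 0.8380, so at α = 0.1 we fail to reject H₀.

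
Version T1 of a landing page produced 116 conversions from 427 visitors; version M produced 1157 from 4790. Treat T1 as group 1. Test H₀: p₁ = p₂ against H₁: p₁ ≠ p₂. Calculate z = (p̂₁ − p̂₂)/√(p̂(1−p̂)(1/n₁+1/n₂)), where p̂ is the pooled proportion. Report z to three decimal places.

z = 1.388

p̂₁ = 116/427 ≈ 0.271663, p̂₂ = 1157/4790 ≈ 0.241545.
Pooled p̂ = (116+1157)/(427+4790) = 1273/5217 = 0.244010.
SE = √(p̂(1−p̂)(1/n₁+1/n₂)) = √(0.244010·0.755990·0.00255069) = √(0.000470523) = 0.021692.
z = (0.271663 − 0.241545)/0.021692 = 0.030118/0.021692 = 1.388.
p-value = 2·P(Z > 1.388) ≈ 0.1650.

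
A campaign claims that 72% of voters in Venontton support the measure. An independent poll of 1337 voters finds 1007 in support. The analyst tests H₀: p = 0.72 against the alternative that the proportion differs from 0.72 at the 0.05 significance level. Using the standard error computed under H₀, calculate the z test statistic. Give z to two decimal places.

p̂ = 1007/1337 = 0.7532.
Under H₀, SE = √(0.72·0.28/1337) = √(0.000150785) = 0.0123.
z = (0.7532 − 0.72)/0.0123 = 0.0332/0.0123 = 2.70.
p-value = 2·P(Z > 2.702) ≈ 0.0069, so at α = 0.05 we reject H₀.

z = 2.70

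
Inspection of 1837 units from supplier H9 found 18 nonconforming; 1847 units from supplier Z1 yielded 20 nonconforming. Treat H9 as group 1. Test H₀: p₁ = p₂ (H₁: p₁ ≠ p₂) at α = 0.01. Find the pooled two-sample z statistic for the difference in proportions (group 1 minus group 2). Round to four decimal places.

z = -0.3093

p̂₁ = 18/1837 ≈ 0.0097986, p̂₂ = 20/1847 ≈ 0.0108284.
Pooled p̂ = (18+20)/(1837+1847) = 38/3684 = 0.0103149.
SE = √(0.0102085 × 0.00108578) = 0.0033293.
z = (0.0097986 − 0.0108284)/0.0033293 = -0.0010298/0.0033293 = -0.3093.
p-value = 2·P(Z > 0.309) ≈ 0.7571; since p > α = 0.01, fail to reject H₀.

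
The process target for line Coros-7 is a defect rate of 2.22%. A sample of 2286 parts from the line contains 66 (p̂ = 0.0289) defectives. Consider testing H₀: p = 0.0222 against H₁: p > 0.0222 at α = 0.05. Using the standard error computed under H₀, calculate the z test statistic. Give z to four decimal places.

z = 2.1650

p̂ = 66/2286 = 0.0288714.
Under H₀, SE = √(0.0222·0.9778/2286) = √(9.4957e-06) = 0.0030815.
z = (0.0288714 − 0.0222)/0.0030815 = 0.0066714/0.0030815 = 2.1650.
p-value = P(Z > 2.165) ≈ 0.0152; since p < α = 0.05, reject H₀.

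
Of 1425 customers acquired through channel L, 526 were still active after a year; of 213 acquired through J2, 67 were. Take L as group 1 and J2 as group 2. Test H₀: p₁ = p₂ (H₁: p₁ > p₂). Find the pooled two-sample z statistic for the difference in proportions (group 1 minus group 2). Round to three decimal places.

p̂₁ = 526/1425 = 0.36912, p̂₂ = 67/213 = 0.31455.
Pooled p̂ = (526+67)/(1425+213) = 593/1638 = 0.36203.
SE = √(p̂(1−p̂)(1/n₁+1/n₂)) = √(0.36203·0.63797·0.00539659) = √(0.00124641) = 0.03530.
z = (0.36912 − 0.31455)/0.03530 = 0.05457/0.03530 = 1.546.

z = 1.546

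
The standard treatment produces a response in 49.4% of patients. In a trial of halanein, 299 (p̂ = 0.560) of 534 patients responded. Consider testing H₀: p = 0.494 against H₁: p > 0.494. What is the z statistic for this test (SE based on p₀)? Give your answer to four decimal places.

z = 3.0471

p̂ = 299/534 = 0.5599251.
Under H₀, SE = √(0.494·0.506/534) = √(0.000468097) = 0.0216356.
z = (0.5599251 − 0.494)/0.0216356 = 0.0659251/0.0216356 = 3.0471.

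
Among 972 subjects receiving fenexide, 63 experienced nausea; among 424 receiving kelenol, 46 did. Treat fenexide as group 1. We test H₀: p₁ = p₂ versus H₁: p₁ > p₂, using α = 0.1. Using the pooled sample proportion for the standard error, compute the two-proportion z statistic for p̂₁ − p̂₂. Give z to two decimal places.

z = -2.80

p̂₁ = 63/972 = 0.0648, p̂₂ = 46/424 = 0.1085.
Pooled p̂ = (63+46)/(972+424) = 109/1396 = 0.0781.
SE = √(p̂(1−p̂)(1/n₁+1/n₂)) = √(0.0781·0.9219·0.0033873) = √(0.00024383) = 0.0156.
z = (0.0648 − 0.1085)/0.0156 = -0.0437/0.0156 = -2.80.
p-value = P(Z > -2.797) ≈ 0.9974. With α = 0.1, fail to reject H₀.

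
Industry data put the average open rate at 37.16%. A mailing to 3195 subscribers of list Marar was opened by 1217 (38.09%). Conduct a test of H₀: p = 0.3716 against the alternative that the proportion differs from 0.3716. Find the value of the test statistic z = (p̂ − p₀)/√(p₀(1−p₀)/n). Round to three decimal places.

z = 1.089

p̂ = 1217/3195 = 0.38091.
Standard error under H₀: √(0.3716×0.6284/3195) = 0.00855.
z = (0.38091 − 0.3716)/0.00855 = 0.00931/0.00855 = 1.089.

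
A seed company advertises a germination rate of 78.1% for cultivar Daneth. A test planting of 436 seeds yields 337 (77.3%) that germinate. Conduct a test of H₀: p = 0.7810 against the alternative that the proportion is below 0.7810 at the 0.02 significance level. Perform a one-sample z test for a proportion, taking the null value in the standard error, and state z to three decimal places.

p̂ = 337/436 = 0.77294.
Standard error under H₀: √(0.781×0.219/436) = 0.01981.
z = (0.77294 − 0.781)/0.01981 = -0.00806/0.01981 = -0.407.
p-value = P(Z < -0.407) ≈ 0.3419, so at α = 0.02 we fail to reject H₀.

z = -0.407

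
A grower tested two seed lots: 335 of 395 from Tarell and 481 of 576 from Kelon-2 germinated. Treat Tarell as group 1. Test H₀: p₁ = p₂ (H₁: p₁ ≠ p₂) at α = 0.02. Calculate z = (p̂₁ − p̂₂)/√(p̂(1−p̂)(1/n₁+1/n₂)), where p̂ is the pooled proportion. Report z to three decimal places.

p̂₁ = 335/395 = 0.84810, p̂₂ = 481/576 = 0.83507.
Pooled p̂ = (335+481)/(395+576) = 816/971 = 0.84037.
SE = √(p̂(1−p̂)(1/n₁+1/n₂)) = √(0.84037·0.15963·0.00426776) = √(0.00057251) = 0.02393.
z = (0.84810 − 0.83507)/0.02393 = 0.01303/0.02393 = 0.545.
p-value = 2·P(Z > 0.545) ≈ 0.5860; since p > α = 0.02, fail to reject H₀.

z = 0.545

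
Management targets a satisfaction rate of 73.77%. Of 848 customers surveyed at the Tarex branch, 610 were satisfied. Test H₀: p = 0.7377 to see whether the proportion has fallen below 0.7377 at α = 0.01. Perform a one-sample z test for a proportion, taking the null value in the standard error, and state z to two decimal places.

z = -1.22

p̂ = 610/848 = 0.7193.
Under H₀, SE = √(0.7377·0.2623/848) = √(0.000228182) = 0.0151.
z = (0.7193 − 0.7377)/0.0151 = -0.0184/0.0151 = -1.22.
p-value = P(Z < -1.215) ≈ 0.1121. With α = 0.01, fail to reject H₀.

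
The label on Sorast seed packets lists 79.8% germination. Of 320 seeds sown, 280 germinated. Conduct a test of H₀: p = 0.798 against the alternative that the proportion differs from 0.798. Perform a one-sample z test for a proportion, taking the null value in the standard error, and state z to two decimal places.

z = 3.43

p̂ = 280/320 = 0.87500.
Under H₀, SE = √(0.798·0.202/320) = √(0.000503738) = 0.02244.
z = (0.87500 − 0.798)/0.02244 = 0.07700/0.02244 = 3.43.
p-value = 2·P(Z > 3.431) ≈ 0.0006.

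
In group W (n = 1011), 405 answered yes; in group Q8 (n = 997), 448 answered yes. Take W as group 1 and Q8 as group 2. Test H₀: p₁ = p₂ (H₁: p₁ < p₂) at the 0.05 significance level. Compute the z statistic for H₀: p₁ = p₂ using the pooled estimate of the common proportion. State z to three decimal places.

p̂₁ = 405/1011 ≈ 0.40059, p̂₂ = 448/997 ≈ 0.44935.
Pooled p̂ = (405+448)/(1011+997) = 853/2008 = 0.42480.
SE = √(p̂(1−p̂)(1/n₁+1/n₂)) = √(0.42480·0.57520·0.00199213) = √(0.000486767) = 0.02206.
z = (0.40059 − 0.44935)/0.02206 = -0.04876/0.02206 = -2.210.
p-value = P(Z < -2.210) ≈ 0.0136. With α = 0.05, reject H₀.

z = -2.210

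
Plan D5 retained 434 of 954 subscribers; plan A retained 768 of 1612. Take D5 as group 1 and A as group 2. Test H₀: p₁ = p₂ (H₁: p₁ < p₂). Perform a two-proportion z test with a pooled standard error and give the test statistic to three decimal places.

z = -1.055

p̂₁ = 434/954 ≈ 0.45493, p̂₂ = 768/1612 ≈ 0.47643.
Pooled p̂ = (434+768)/(954+1612) = 1202/2566 = 0.46843.
SE = √(0.249004 × 0.00166857) = 0.02038.
z = (0.45493 − 0.47643)/0.02038 = -0.02150/0.02038 = -1.055.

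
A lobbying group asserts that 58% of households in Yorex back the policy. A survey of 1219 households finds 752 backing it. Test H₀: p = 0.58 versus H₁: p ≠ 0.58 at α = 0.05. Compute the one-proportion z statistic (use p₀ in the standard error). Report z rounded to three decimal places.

z = 2.610

p̂ = 752/1219 = 0.61690.
Under H₀, SE = √(0.58·0.42/1219) = √(0.000199836) = 0.01414.
z = (0.61690 − 0.58)/0.01414 = 0.03690/0.01414 = 2.610.
Two-sided p-value ≈ 2·Φ(−2.610) = 0.0090, so at α = 0.05 we reject H₀.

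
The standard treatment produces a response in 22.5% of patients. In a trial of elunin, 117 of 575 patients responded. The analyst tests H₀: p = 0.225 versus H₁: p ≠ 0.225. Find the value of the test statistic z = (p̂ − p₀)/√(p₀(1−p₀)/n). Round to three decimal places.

z = -1.236

p̂ = 117/575 ≈ 0.20348.
SE = √(p₀(1−p₀)/n) = √(0.17438/575) = 0.01741.
z = (0.20348 − 0.225)/0.01741 = -0.02152/0.01741 = -1.236.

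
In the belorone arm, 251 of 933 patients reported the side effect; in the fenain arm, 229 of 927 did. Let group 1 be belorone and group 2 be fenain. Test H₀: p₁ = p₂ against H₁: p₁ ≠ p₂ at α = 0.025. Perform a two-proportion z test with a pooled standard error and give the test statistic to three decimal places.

z = 1.084

p̂₁ = 251/933 ≈ 0.26902, p̂₂ = 229/927 ≈ 0.24703.
Pooled p̂ = (251+229)/(933+927) = 480/1860 = 0.25806.
SE = √(0.191467 × 0.00215056) = 0.02029.
z = (0.26902 − 0.24703)/0.02029 = 0.02199/0.02029 = 1.084.
p-value = 2·P(Z > 1.084) ≈ 0.2785; since p > α = 0.025, fail to reject H₀.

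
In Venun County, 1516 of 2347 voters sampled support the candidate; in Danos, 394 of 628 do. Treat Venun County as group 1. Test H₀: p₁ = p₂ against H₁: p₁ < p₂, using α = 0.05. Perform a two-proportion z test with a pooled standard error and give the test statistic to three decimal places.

p̂₁ = 1516/2347 = 0.64593, p̂₂ = 394/628 = 0.62739.
Pooled p̂ = (1516+394)/(2347+628) = 1910/2975 = 0.64202.
SE = √(0.229831 × 0.00201843) = 0.02154.
z = (0.64593 − 0.62739)/0.02154 = 0.01854/0.02154 = 0.861.
p-value = P(Z < 0.861) ≈ 0.8054, so at α = 0.05 we fail to reject H₀.

z = 0.861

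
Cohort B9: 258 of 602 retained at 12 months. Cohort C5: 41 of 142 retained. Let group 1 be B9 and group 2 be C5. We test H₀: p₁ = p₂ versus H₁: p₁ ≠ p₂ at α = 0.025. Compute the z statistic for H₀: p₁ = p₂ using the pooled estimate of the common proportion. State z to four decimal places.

p̂₁ = 258/602 ≈ 0.428571, p̂₂ = 41/142 ≈ 0.288732.
Pooled p̂ = (258+41)/(602+142) = 299/744 = 0.401882.
SE = √(p̂(1−p̂)(1/n₁+1/n₂)) = √(0.401882·0.598118·0.00870338) = √(0.00209206) = 0.045739.
z = (0.428571 − 0.288732)/0.045739 = 0.139839/0.045739 = 3.0573.
Two-sided p-value ≈ 2·Φ(−3.057) = 0.0022. With α = 0.025, reject H₀.

z = 3.0573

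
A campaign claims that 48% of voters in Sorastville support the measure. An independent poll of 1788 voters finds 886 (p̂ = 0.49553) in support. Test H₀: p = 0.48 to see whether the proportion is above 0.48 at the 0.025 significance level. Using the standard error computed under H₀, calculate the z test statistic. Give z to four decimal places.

p̂ = 886/1788 = 0.495526.
SE = √(p₀(1−p₀)/n) = √(0.2496/1788) = 0.011815.
z = (0.495526 − 0.48)/0.011815 = 0.015526/0.011815 = 1.3141.
p-value = P(Z > 1.314) ≈ 0.0944; since p > α = 0.025, fail to reject H₀.

z = 1.3141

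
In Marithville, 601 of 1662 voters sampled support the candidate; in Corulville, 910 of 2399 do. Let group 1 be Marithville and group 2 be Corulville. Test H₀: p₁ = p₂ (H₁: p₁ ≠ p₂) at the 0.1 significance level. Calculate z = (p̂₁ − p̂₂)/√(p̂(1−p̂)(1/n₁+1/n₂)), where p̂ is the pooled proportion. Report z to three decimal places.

p̂₁ = 601/1662 = 0.36161, p̂₂ = 910/2399 = 0.37932.
Pooled p̂ = (601+910)/(1662+2399) = 1511/4061 = 0.37208.
SE = √(0.233635 × 0.00101853) = 0.01543.
z = (0.36161 − 0.37932)/0.01543 = -0.01771/0.01543 = -1.148.
Two-sided p-value ≈ 2·Φ(−1.148) = 0.2509. With α = 0.1, fail to reject H₀.

z = -1.148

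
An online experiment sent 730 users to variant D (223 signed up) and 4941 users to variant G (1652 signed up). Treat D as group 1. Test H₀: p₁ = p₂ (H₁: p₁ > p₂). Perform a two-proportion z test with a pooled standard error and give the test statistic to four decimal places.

p̂₁ = 223/730 = 0.3054795, p̂₂ = 1652/4941 = 0.3343453.
Pooled p̂ = (223+1652)/(730+4941) = 1875/5671 = 0.3306295.
SE = √(p̂(1−p̂)(1/n₁+1/n₂)) = √(0.3306295·0.6693705·0.00157225) = √(0.000347961) = 0.0186537.
z = (0.3054795 − 0.3343453)/0.0186537 = -0.0288658/0.0186537 = -1.5475.

z = -1.5475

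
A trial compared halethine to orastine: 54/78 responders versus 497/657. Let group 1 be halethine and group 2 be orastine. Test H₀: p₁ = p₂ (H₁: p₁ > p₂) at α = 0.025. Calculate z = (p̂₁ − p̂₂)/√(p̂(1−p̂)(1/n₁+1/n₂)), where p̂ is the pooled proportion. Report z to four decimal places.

z = -1.2367

p̂₁ = 54/78 ≈ 0.692308, p̂₂ = 497/657 ≈ 0.756469.
Pooled p̂ = (54+497)/(78+657) = 551/735 = 0.749660.
SE = √(0.18767 × 0.0143426) = 0.051881.
z = (0.692308 − 0.756469)/0.051881 = -0.064161/0.051881 = -1.2367.
p-value = P(Z > -1.237) ≈ 0.8919, so at α = 0.025 we fail to reject H₀.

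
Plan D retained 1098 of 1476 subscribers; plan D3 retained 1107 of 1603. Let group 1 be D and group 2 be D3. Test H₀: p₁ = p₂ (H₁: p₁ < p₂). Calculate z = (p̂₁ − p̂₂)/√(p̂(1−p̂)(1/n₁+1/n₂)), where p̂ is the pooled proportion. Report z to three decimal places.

z = 3.278

p̂₁ = 1098/1476 ≈ 0.743902, p̂₂ = 1107/1603 ≈ 0.690580.
Pooled p̂ = (1098+1107)/(1476+1603) = 2205/3079 = 0.716142.
SE = √(p̂(1−p̂)(1/n₁+1/n₂)) = √(0.716142·0.283858·0.00130134) = √(0.000264539) = 0.016265.
z = (0.743902 − 0.690580)/0.016265 = 0.053322/0.016265 = 3.278.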